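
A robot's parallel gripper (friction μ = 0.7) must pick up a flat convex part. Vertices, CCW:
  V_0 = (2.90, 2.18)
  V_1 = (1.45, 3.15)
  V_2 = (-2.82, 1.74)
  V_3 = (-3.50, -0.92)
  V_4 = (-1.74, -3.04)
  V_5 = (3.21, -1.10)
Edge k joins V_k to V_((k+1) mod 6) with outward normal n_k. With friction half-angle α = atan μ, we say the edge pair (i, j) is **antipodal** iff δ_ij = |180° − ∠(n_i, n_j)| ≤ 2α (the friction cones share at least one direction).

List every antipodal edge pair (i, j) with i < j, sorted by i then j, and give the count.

count = 7; pairs: (0,3), (0,4), (1,3), (1,4), (2,4), (2,5), (3,5)

α = atan 0.7 = 34.99°;  2α = 69.98°
n_0 = (+0.5560, +0.8312)
n_1 = (-0.3136, +0.9496)
n_2 = (-0.9688, +0.2477)
n_3 = (-0.7694, -0.6388)
n_4 = (+0.3649, -0.9310)
n_5 = (+0.9956, +0.0941)
  (0,1): δ = 127.95°  ·
  (0,2): δ = 70.56°  ·
  (0,3): δ = 16.52°  ✓
  (0,4): δ = 55.18°  ✓
  (0,5): δ = 129.18°  ·
  (1,2): δ = 122.61°  ·
  (1,3): δ = 68.57°  ✓
  (1,4): δ = 3.13°  ✓
  (1,5): δ = 77.13°  ·
  (2,3): δ = 125.96°  ·
  (2,4): δ = 54.26°  ✓
  (2,5): δ = 19.74°  ✓
  (3,4): δ = 108.30°  ·
  (3,5): δ = 34.30°  ✓
  (4,5): δ = 106.00°  ·
antipodal pairs: 7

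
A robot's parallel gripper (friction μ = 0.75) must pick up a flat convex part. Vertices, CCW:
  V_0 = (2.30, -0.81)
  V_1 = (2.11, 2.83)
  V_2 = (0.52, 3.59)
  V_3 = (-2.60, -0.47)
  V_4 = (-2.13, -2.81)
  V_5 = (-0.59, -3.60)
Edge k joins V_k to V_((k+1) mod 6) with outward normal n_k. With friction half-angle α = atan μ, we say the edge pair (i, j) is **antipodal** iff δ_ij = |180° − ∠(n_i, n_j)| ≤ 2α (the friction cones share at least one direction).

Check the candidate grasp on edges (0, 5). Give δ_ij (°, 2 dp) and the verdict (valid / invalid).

α = atan 0.75 = 36.87°;  2α = 73.74°
edge 0: e_0 = (-0.19, +3.64);  n_0 = (+0.9986, +0.0521)
edge 5: e_5 = (+2.89, +2.79);  n_5 = (+0.6946, -0.7194)
∠(n_0, n_5) = 49.00°
δ = |180° − 49.00°| = 131.00°
131.00° > 2α = 73.74°  →  invalid

δ = 131.00°, invalid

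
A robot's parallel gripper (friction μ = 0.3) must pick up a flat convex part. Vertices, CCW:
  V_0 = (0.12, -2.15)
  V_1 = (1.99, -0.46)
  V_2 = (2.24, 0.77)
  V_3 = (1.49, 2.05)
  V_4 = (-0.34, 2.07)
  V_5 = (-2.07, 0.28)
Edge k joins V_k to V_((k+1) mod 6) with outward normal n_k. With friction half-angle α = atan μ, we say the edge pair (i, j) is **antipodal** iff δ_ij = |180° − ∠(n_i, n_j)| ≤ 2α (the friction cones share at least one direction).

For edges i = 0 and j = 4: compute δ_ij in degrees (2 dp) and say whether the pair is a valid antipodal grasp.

δ = 3.87°, valid

α = atan 0.3 = 16.70°;  2α = 33.40°
edge 0: e_0 = (+1.87, +1.69);  n_0 = (+0.6705, -0.7419)
edge 4: e_4 = (-1.73, -1.79);  n_4 = (-0.7191, +0.6950)
∠(n_0, n_4) = 176.13°
δ = |180° − 176.13°| = 3.87°
3.87° ≤ 2α = 33.40°  →  valid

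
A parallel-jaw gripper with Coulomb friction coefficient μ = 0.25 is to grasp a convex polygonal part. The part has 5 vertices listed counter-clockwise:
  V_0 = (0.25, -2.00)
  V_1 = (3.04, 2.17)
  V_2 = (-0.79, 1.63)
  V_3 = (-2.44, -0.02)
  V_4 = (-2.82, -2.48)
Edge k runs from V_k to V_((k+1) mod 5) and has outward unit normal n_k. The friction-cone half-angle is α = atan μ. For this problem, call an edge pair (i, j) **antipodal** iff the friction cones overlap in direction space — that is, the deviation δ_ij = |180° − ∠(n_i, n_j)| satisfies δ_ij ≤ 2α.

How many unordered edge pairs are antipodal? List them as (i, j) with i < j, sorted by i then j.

α = atan 0.25 = 14.04°;  2α = 28.07°
n_0 = (+0.8311, -0.5561)
n_1 = (-0.1396, +0.9902)
n_2 = (-0.7071, +0.7071)
n_3 = (-0.9883, +0.1527)
n_4 = (+0.1545, -0.9880)
  (0,1): δ = 48.19°  ·
  (0,2): δ = 11.21°  ✓
  (0,3): δ = 25.00°  ✓
  (0,4): δ = 132.67°  ·
  (1,2): δ = 143.03°  ·
  (1,3): δ = 106.81°  ·
  (1,4): δ = 0.86°  ✓
  (2,3): δ = 143.78°  ·
  (2,4): δ = 36.11°  ·
  (3,4): δ = 72.33°  ·
antipodal pairs: 3

count = 3; pairs: (0,2), (0,3), (1,4)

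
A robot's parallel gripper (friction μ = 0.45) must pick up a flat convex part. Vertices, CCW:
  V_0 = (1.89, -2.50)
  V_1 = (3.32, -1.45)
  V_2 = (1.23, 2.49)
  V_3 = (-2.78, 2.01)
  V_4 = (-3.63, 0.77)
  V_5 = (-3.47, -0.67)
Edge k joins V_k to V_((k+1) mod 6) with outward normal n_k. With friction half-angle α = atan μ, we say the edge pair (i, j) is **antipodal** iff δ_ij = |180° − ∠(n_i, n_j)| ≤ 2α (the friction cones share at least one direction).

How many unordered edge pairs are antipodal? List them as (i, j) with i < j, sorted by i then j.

α = atan 0.45 = 24.23°;  2α = 48.46°
n_0 = (+0.5919, -0.8060)
n_1 = (+0.8834, +0.4686)
n_2 = (-0.1189, +0.9929)
n_3 = (-0.8248, +0.5654)
n_4 = (-0.9939, -0.1104)
n_5 = (-0.3231, -0.9464)
  (0,1): δ = 98.34°  ·
  (0,2): δ = 29.46°  ✓
  (0,3): δ = 19.28°  ✓
  (0,4): δ = 60.05°  ·
  (0,5): δ = 124.86°  ·
  (1,2): δ = 111.12°  ·
  (1,3): δ = 62.37°  ·
  (1,4): δ = 21.60°  ✓
  (1,5): δ = 43.21°  ✓
  (2,3): δ = 131.26°  ·
  (2,4): δ = 90.49°  ·
  (2,5): δ = 25.68°  ✓
  (3,4): δ = 139.23°  ·
  (3,5): δ = 74.42°  ·
  (4,5): δ = 115.19°  ·
antipodal pairs: 5

count = 5; pairs: (0,2), (0,3), (1,4), (1,5), (2,5)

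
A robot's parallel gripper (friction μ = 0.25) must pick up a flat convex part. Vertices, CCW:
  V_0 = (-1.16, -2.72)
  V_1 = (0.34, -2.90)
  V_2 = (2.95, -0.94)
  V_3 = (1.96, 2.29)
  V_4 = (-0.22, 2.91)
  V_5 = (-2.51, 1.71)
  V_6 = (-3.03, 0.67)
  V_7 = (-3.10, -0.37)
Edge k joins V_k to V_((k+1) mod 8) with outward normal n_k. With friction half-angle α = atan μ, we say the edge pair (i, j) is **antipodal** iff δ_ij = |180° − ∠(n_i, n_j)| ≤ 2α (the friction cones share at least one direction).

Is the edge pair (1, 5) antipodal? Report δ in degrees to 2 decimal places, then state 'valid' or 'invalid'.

δ = 26.53°, valid

α = atan 0.25 = 14.04°;  2α = 28.07°
edge 1: e_1 = (+2.61, +1.96);  n_1 = (+0.6005, -0.7996)
edge 5: e_5 = (-0.52, -1.04);  n_5 = (-0.8944, +0.4472)
∠(n_1, n_5) = 153.47°
δ = |180° − 153.47°| = 26.53°
26.53° ≤ 2α = 28.07°  →  valid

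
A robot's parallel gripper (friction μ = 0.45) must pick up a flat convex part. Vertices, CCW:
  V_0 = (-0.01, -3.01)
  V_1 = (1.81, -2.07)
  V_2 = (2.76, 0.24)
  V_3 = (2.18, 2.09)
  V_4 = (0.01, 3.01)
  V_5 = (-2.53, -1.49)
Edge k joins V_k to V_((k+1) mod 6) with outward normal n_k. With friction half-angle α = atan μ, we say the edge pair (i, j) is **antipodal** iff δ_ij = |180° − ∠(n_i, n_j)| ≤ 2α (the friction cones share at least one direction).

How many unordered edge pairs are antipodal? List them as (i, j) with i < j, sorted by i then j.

count = 5; pairs: (0,4), (1,4), (2,4), (2,5), (3,5)

α = atan 0.45 = 24.23°;  2α = 48.46°
n_0 = (+0.4589, -0.8885)
n_1 = (+0.9248, -0.3803)
n_2 = (+0.9542, +0.2992)
n_3 = (+0.3903, +0.9207)
n_4 = (-0.8709, +0.4915)
n_5 = (-0.5165, -0.8563)
  (0,1): δ = 139.67°  ·
  (0,2): δ = 99.91°  ·
  (0,3): δ = 50.29°  ·
  (0,4): δ = 33.24°  ✓
  (0,5): δ = 121.59°  ·
  (1,2): δ = 140.24°  ·
  (1,3): δ = 90.62°  ·
  (1,4): δ = 7.09°  ✓
  (1,5): δ = 81.26°  ·
  (2,3): δ = 130.38°  ·
  (2,4): δ = 46.85°  ✓
  (2,5): δ = 41.50°  ✓
  (3,4): δ = 96.47°  ·
  (3,5): δ = 8.12°  ✓
  (4,5): δ = 91.65°  ·
antipodal pairs: 5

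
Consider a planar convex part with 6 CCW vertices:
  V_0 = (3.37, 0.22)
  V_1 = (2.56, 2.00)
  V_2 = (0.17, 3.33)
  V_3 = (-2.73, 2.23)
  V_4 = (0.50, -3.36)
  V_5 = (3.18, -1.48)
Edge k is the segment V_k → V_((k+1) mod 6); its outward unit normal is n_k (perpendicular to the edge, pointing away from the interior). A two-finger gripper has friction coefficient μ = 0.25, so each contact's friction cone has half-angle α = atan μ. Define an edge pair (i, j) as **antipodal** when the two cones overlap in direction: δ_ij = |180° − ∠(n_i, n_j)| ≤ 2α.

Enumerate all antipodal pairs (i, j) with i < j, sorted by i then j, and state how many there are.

α = atan 0.25 = 14.04°;  2α = 28.07°
n_0 = (+0.9102, +0.4142)
n_1 = (+0.4863, +0.8738)
n_2 = (-0.3547, +0.9350)
n_3 = (-0.8659, -0.5003)
n_4 = (+0.5743, -0.8187)
n_5 = (+0.9938, -0.1111)
  (0,1): δ = 143.56°  ·
  (0,2): δ = 93.70°  ·
  (0,3): δ = 5.55°  ✓
  (0,4): δ = 100.58°  ·
  (0,5): δ = 149.15°  ·
  (1,2): δ = 130.13°  ·
  (1,3): δ = 30.88°  ·
  (1,4): δ = 64.14°  ·
  (1,5): δ = 112.72°  ·
  (2,3): δ = 80.75°  ·
  (2,4): δ = 14.28°  ✓
  (2,5): δ = 62.85°  ·
  (3,4): δ = 84.97°  ·
  (3,5): δ = 36.40°  ·
  (4,5): δ = 131.43°  ·
antipodal pairs: 2

count = 2; pairs: (0,3), (2,4)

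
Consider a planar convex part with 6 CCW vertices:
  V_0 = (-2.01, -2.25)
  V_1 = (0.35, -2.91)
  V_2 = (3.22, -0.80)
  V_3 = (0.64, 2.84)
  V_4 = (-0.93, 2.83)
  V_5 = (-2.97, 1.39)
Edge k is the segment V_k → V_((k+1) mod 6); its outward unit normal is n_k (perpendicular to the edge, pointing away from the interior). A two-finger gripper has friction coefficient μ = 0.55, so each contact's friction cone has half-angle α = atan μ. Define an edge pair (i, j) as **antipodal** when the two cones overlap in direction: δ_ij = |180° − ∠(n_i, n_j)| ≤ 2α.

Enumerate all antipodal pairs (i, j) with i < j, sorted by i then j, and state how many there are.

count = 6; pairs: (0,2), (0,3), (0,4), (1,3), (1,4), (2,5)

α = atan 0.55 = 28.81°;  2α = 57.62°
n_0 = (-0.2693, -0.9630)
n_1 = (+0.5923, -0.8057)
n_2 = (+0.8158, +0.5783)
n_3 = (-0.0064, +1.0000)
n_4 = (-0.5767, +0.8170)
n_5 = (-0.9669, -0.2550)
  (0,1): δ = 128.05°  ·
  (0,2): δ = 39.05°  ✓
  (0,3): δ = 15.99°  ✓
  (0,4): δ = 50.84°  ✓
  (0,5): δ = 120.40°  ·
  (1,2): δ = 90.99°  ·
  (1,3): δ = 35.96°  ✓
  (1,4): δ = 1.11°  ✓
  (1,5): δ = 68.45°  ·
  (2,3): δ = 124.96°  ·
  (2,4): δ = 90.11°  ·
  (2,5): δ = 20.55°  ✓
  (3,4): δ = 145.15°  ·
  (3,5): δ = 75.59°  ·
  (4,5): δ = 110.44°  ·
antipodal pairs: 6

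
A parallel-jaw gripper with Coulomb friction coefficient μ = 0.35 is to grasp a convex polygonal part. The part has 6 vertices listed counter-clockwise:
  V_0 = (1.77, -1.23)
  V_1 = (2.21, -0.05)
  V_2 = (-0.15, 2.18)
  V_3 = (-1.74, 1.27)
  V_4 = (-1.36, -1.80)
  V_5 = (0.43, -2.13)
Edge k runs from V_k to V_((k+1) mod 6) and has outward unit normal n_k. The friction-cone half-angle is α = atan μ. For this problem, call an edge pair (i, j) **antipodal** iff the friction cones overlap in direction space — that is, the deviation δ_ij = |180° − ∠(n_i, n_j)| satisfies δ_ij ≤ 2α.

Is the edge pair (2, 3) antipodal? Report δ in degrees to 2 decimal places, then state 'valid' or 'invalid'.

α = atan 0.35 = 19.29°;  2α = 38.58°
edge 2: e_2 = (-1.59, -0.91);  n_2 = (-0.4967, +0.8679)
edge 3: e_3 = (+0.38, -3.07);  n_3 = (-0.9924, -0.1228)
∠(n_2, n_3) = 67.27°
δ = |180° − 67.27°| = 112.73°
112.73° > 2α = 38.58°  →  invalid

δ = 112.73°, invalid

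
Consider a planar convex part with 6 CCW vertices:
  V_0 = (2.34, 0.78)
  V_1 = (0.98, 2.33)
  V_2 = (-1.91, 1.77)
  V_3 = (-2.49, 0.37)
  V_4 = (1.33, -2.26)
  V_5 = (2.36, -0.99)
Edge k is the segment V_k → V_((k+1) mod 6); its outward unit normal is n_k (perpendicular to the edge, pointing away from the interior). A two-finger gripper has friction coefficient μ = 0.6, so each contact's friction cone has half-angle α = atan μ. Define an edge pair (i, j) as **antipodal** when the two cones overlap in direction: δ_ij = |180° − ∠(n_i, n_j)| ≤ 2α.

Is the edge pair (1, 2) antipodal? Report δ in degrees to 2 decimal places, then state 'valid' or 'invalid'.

α = atan 0.6 = 30.96°;  2α = 61.93°
edge 1: e_1 = (-2.89, -0.56);  n_1 = (-0.1902, +0.9817)
edge 2: e_2 = (-0.58, -1.40);  n_2 = (-0.9239, +0.3827)
∠(n_1, n_2) = 56.53°
δ = |180° − 56.53°| = 123.47°
123.47° > 2α = 61.93°  →  invalid

δ = 123.47°, invalid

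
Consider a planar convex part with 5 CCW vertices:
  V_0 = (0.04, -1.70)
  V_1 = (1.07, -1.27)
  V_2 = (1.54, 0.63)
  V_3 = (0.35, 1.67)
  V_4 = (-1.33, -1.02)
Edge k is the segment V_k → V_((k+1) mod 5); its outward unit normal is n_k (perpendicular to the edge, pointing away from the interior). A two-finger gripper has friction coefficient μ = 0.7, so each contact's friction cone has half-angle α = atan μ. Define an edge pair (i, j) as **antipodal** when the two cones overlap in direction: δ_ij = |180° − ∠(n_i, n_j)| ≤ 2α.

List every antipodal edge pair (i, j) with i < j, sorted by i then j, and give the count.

count = 4; pairs: (0,2), (0,3), (1,3), (2,4)

α = atan 0.7 = 34.99°;  2α = 69.98°
n_0 = (+0.3853, -0.9228)
n_1 = (+0.9707, -0.2401)
n_2 = (+0.6581, +0.7530)
n_3 = (-0.8482, +0.5297)
n_4 = (-0.4446, -0.8957)
  (0,1): δ = 126.55°  ·
  (0,2): δ = 63.81°  ✓
  (0,3): δ = 35.35°  ✓
  (0,4): δ = 130.94°  ·
  (1,2): δ = 117.26°  ·
  (1,3): δ = 18.09°  ✓
  (1,4): δ = 77.50°  ·
  (2,3): δ = 80.83°  ·
  (2,4): δ = 14.75°  ✓
  (3,4): δ = 84.41°  ·
antipodal pairs: 4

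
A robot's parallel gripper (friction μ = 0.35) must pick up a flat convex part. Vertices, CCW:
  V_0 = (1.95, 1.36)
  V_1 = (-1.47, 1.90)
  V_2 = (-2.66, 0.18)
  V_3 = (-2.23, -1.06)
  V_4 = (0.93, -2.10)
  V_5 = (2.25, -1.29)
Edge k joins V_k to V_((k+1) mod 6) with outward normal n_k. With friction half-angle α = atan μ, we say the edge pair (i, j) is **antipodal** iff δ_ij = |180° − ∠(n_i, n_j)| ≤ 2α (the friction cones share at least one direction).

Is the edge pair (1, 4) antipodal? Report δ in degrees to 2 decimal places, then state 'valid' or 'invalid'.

δ = 23.79°, valid

α = atan 0.35 = 19.29°;  2α = 38.58°
edge 1: e_1 = (-1.19, -1.72);  n_1 = (-0.8224, +0.5690)
edge 4: e_4 = (+1.32, +0.81);  n_4 = (+0.5230, -0.8523)
∠(n_1, n_4) = 156.21°
δ = |180° − 156.21°| = 23.79°
23.79° ≤ 2α = 38.58°  →  valid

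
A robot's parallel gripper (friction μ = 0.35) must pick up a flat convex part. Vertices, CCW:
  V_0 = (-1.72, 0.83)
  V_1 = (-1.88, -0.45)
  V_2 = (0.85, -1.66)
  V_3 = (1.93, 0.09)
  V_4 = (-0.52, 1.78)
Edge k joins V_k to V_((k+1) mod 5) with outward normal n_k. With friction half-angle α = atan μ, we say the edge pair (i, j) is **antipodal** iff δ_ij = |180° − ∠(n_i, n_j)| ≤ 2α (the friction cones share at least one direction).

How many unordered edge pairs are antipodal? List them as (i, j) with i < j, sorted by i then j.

count = 3; pairs: (0,2), (1,3), (2,4)

α = atan 0.35 = 19.29°;  2α = 38.58°
n_0 = (-0.9923, +0.1240)
n_1 = (-0.4052, -0.9142)
n_2 = (+0.8510, -0.5252)
n_3 = (+0.5678, +0.8232)
n_4 = (-0.6207, +0.7840)
  (0,1): δ = 106.78°  ·
  (0,2): δ = 24.56°  ✓
  (0,3): δ = 62.53°  ·
  (0,4): δ = 135.49°  ·
  (1,2): δ = 97.78°  ·
  (1,3): δ = 10.69°  ✓
  (1,4): δ = 62.27°  ·
  (2,3): δ = 92.92°  ·
  (2,4): δ = 19.95°  ✓
  (3,4): δ = 107.03°  ·
antipodal pairs: 3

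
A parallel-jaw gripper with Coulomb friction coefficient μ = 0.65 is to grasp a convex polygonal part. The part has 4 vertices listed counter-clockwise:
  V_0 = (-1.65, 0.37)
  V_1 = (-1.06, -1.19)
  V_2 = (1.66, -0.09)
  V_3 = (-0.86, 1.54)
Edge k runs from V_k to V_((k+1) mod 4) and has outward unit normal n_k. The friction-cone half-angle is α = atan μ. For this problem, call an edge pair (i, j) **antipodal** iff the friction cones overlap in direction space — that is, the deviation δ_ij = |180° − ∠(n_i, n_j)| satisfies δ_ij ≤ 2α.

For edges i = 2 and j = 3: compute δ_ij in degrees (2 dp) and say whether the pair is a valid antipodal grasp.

α = atan 0.65 = 33.02°;  2α = 66.05°
edge 2: e_2 = (-2.52, +1.63);  n_2 = (+0.5431, +0.8397)
edge 3: e_3 = (-0.79, -1.17);  n_3 = (-0.8288, +0.5596)
∠(n_2, n_3) = 88.87°
δ = |180° − 88.87°| = 91.13°
91.13° > 2α = 66.05°  →  invalid

δ = 91.13°, invalid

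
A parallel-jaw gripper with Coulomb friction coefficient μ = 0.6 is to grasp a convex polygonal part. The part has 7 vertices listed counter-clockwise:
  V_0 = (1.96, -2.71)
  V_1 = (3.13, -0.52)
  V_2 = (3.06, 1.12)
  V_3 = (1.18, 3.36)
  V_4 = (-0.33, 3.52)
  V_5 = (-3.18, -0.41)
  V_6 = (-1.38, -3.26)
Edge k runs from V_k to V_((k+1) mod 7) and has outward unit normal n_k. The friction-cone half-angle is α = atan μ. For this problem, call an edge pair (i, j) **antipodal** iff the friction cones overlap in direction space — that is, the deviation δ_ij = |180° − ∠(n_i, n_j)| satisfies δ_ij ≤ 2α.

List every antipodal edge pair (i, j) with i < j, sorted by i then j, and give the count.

count = 9; pairs: (0,4), (0,5), (1,4), (1,5), (2,5), (2,6), (3,5), (3,6), (4,6)

α = atan 0.6 = 30.96°;  2α = 61.93°
n_0 = (+0.8820, -0.4712)
n_1 = (+0.9991, +0.0426)
n_2 = (+0.7660, +0.6429)
n_3 = (+0.1054, +0.9944)
n_4 = (-0.8095, +0.5871)
n_5 = (-0.8455, -0.5340)
n_6 = (+0.1625, -0.9867)
  (0,1): δ = 149.44°  ·
  (0,2): δ = 111.88°  ·
  (0,3): δ = 67.94°  ·
  (0,4): δ = 7.84°  ✓
  (0,5): δ = 60.39°  ✓
  (0,6): δ = 127.46°  ·
  (1,2): δ = 142.44°  ·
  (1,3): δ = 98.49°  ·
  (1,4): δ = 38.39°  ✓
  (1,5): δ = 29.83°  ✓
  (1,6): δ = 96.91°  ·
  (2,3): δ = 136.05°  ·
  (2,4): δ = 75.96°  ·
  (2,5): δ = 7.73°  ✓
  (2,6): δ = 59.34°  ✓
  (3,4): δ = 119.90°  ·
  (3,5): δ = 51.68°  ✓
  (3,6): δ = 15.40°  ✓
  (4,5): δ = 111.78°  ·
  (4,6): δ = 44.70°  ✓
  (5,6): δ = 112.92°  ·
antipodal pairs: 9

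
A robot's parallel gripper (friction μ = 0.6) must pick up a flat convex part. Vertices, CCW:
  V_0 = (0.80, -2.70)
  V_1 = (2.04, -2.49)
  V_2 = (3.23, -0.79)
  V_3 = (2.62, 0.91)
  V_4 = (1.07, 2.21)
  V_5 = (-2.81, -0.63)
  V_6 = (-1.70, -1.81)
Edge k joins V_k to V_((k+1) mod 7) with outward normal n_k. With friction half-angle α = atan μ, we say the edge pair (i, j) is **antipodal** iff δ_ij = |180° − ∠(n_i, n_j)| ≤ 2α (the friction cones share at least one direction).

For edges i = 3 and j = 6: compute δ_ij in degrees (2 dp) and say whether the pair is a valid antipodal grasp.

δ = 20.39°, valid

α = atan 0.6 = 30.96°;  2α = 61.93°
edge 3: e_3 = (-1.55, +1.30);  n_3 = (+0.6426, +0.7662)
edge 6: e_6 = (+2.50, -0.89);  n_6 = (-0.3354, -0.9421)
∠(n_3, n_6) = 159.61°
δ = |180° − 159.61°| = 20.39°
20.39° ≤ 2α = 61.93°  →  valid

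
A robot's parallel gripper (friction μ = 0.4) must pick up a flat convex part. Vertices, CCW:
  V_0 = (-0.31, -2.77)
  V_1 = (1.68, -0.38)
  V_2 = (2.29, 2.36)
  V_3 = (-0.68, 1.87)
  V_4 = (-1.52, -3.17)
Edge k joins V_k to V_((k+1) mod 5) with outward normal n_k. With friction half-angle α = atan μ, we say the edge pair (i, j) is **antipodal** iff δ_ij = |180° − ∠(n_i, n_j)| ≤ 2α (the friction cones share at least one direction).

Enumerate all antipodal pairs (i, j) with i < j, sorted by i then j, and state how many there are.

α = atan 0.4 = 21.80°;  2α = 43.60°
n_0 = (+0.7685, -0.6399)
n_1 = (+0.9761, -0.2173)
n_2 = (-0.1628, +0.9867)
n_3 = (-0.9864, +0.1644)
n_4 = (+0.3139, -0.9495)
  (0,1): δ = 152.77°  ·
  (0,2): δ = 40.85°  ✓
  (0,3): δ = 30.32°  ✓
  (0,4): δ = 148.07°  ·
  (1,2): δ = 68.08°  ·
  (1,3): δ = 3.09°  ✓
  (1,4): δ = 120.84°  ·
  (2,3): δ = 108.83°  ·
  (2,4): δ = 8.92°  ✓
  (3,4): δ = 62.24°  ·
antipodal pairs: 4

count = 4; pairs: (0,2), (0,3), (1,3), (2,4)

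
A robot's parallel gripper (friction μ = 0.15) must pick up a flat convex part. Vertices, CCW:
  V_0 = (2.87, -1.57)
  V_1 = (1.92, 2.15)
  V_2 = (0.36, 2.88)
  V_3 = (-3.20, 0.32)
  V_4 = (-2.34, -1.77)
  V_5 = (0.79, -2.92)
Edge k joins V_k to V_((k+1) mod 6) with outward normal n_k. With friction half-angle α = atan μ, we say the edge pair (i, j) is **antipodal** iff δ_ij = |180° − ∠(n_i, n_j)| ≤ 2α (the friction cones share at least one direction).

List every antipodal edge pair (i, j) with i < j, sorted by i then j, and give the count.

α = atan 0.15 = 8.53°;  2α = 17.06°
n_0 = (+0.9689, +0.2474)
n_1 = (+0.4238, +0.9057)
n_2 = (-0.5838, +0.8119)
n_3 = (-0.9248, -0.3805)
n_4 = (-0.3449, -0.9386)
n_5 = (+0.5444, -0.8388)
  (0,1): δ = 129.40°  ·
  (0,2): δ = 68.61°  ·
  (0,3): δ = 8.04°  ✓
  (0,4): δ = 55.50°  ·
  (0,5): δ = 108.66°  ·
  (1,2): δ = 119.20°  ·
  (1,3): δ = 42.56°  ·
  (1,4): δ = 4.90°  ✓
  (1,5): δ = 58.06°  ·
  (2,3): δ = 103.35°  ·
  (2,4): δ = 55.89°  ·
  (2,5): δ = 2.73°  ✓
  (3,4): δ = 132.54°  ·
  (3,5): δ = 79.38°  ·
  (4,5): δ = 126.84°  ·
antipodal pairs: 3

count = 3; pairs: (0,3), (1,4), (2,5)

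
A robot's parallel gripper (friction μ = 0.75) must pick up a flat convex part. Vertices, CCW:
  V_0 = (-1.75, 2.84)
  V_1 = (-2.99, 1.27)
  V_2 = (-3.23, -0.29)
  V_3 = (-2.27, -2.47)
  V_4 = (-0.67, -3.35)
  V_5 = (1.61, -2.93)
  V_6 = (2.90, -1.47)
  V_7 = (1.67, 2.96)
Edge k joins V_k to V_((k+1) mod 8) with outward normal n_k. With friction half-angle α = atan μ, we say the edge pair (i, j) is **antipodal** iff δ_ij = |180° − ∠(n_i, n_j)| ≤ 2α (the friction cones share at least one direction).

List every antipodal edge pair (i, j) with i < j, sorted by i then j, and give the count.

count = 13; pairs: (0,4), (0,5), (0,6), (1,4), (1,5), (1,6), (2,5), (2,6), (2,7), (3,6), (3,7), (4,7), (5,7)

α = atan 0.75 = 36.87°;  2α = 73.74°
n_0 = (-0.7848, +0.6198)
n_1 = (-0.9884, +0.1521)
n_2 = (-0.9152, -0.4030)
n_3 = (-0.4819, -0.8762)
n_4 = (+0.1812, -0.9835)
n_5 = (+0.7494, -0.6621)
n_6 = (+0.9635, +0.2675)
n_7 = (-0.0351, +0.9994)
  (0,1): δ = 150.44°  ·
  (0,2): δ = 117.93°  ·
  (0,3): δ = 80.51°  ·
  (0,4): δ = 41.26°  ✓
  (0,5): δ = 3.16°  ✓
  (0,6): δ = 53.82°  ✓
  (0,7): δ = 130.31°  ·
  (1,2): δ = 147.49°  ·
  (1,3): δ = 110.06°  ·
  (1,4): δ = 70.82°  ✓
  (1,5): δ = 32.72°  ✓
  (1,6): δ = 24.26°  ✓
  (1,7): δ = 100.76°  ·
  (2,3): δ = 142.58°  ·
  (2,4): δ = 103.33°  ·
  (2,5): δ = 65.23°  ✓
  (2,6): δ = 8.25°  ✓
  (2,7): δ = 68.24°  ✓
  (3,4): δ = 140.75°  ·
  (3,5): δ = 102.65°  ·
  (3,6): δ = 45.67°  ✓
  (3,7): δ = 30.82°  ✓
  (4,5): δ = 141.90°  ·
  (4,6): δ = 84.92°  ·
  (4,7): δ = 8.43°  ✓
  (5,6): δ = 123.02°  ·
  (5,7): δ = 46.53°  ✓
  (6,7): δ = 103.51°  ·
antipodal pairs: 13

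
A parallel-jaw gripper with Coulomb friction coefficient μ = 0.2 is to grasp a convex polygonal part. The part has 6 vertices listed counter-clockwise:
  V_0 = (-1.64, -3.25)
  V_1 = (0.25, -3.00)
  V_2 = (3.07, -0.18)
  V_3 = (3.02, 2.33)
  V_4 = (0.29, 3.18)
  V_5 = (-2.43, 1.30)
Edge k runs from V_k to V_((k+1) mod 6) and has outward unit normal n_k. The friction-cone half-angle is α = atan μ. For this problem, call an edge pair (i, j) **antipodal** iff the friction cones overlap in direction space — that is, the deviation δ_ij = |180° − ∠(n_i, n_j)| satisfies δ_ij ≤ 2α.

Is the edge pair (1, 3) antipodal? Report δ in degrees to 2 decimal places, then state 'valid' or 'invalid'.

α = atan 0.2 = 11.31°;  2α = 22.62°
edge 1: e_1 = (+2.82, +2.82);  n_1 = (+0.7071, -0.7071)
edge 3: e_3 = (-2.73, +0.85);  n_3 = (+0.2973, +0.9548)
∠(n_1, n_3) = 117.71°
δ = |180° − 117.71°| = 62.29°
62.29° > 2α = 22.62°  →  invalid

δ = 62.29°, invalid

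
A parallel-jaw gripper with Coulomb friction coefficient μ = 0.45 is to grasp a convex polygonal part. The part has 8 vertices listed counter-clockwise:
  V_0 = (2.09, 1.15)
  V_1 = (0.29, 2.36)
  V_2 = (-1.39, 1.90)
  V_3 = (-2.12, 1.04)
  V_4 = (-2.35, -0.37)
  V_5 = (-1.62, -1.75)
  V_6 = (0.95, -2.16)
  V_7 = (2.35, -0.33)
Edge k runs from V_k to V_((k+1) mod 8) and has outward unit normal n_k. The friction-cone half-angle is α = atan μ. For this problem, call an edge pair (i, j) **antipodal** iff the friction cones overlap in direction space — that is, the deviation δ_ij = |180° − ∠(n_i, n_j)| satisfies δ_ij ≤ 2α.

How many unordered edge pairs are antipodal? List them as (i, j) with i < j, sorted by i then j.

count = 8; pairs: (0,4), (0,5), (1,5), (1,6), (2,6), (3,6), (3,7), (4,7)

α = atan 0.45 = 24.23°;  2α = 48.46°
n_0 = (+0.5579, +0.8299)
n_1 = (-0.2641, +0.9645)
n_2 = (-0.7624, +0.6471)
n_3 = (-0.9870, +0.1610)
n_4 = (-0.8839, -0.4676)
n_5 = (-0.1575, -0.9875)
n_6 = (+0.7942, -0.6076)
n_7 = (+0.9849, +0.1730)
  (0,1): δ = 130.78°  ·
  (0,2): δ = 96.42°  ·
  (0,3): δ = 65.35°  ·
  (0,4): δ = 28.21°  ✓
  (0,5): δ = 24.85°  ✓
  (0,6): δ = 86.49°  ·
  (0,7): δ = 133.87°  ·
  (1,2): δ = 145.64°  ·
  (1,3): δ = 114.58°  ·
  (1,4): δ = 77.43°  ·
  (1,5): δ = 24.38°  ✓
  (1,6): δ = 37.27°  ✓
  (1,7): δ = 84.65°  ·
  (2,3): δ = 148.94°  ·
  (2,4): δ = 111.80°  ·
  (2,5): δ = 58.74°  ·
  (2,6): δ = 2.91°  ✓
  (2,7): δ = 50.29°  ·
  (3,4): δ = 142.86°  ·
  (3,5): δ = 89.80°  ·
  (3,6): δ = 28.15°  ✓
  (3,7): δ = 19.23°  ✓
  (4,5): δ = 126.94°  ·
  (4,6): δ = 65.30°  ·
  (4,7): δ = 17.91°  ✓
  (5,6): δ = 118.35°  ·
  (5,7): δ = 70.97°  ·
  (6,7): δ = 132.62°  ·
antipodal pairs: 8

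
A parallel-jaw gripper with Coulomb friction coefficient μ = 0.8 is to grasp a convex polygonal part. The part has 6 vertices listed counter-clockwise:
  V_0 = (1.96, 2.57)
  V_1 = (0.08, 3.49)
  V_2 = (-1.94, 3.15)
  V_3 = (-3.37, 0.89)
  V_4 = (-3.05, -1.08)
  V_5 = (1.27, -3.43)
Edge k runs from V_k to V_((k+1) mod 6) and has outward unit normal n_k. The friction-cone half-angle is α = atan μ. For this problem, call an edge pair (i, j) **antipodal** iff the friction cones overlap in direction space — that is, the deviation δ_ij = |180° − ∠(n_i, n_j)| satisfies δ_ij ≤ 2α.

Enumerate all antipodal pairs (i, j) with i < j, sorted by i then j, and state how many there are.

count = 7; pairs: (0,3), (0,4), (1,4), (1,5), (2,5), (3,5), (4,5)

α = atan 0.8 = 38.66°;  2α = 77.32°
n_0 = (+0.4396, +0.8982)
n_1 = (-0.1660, +0.9861)
n_2 = (-0.8450, +0.5347)
n_3 = (-0.9871, -0.1603)
n_4 = (-0.4779, -0.8784)
n_5 = (+0.9935, -0.1142)
  (0,1): δ = 144.37°  ·
  (0,2): δ = 96.25°  ·
  (0,3): δ = 54.70°  ✓
  (0,4): δ = 2.47°  ✓
  (0,5): δ = 109.52°  ·
  (1,2): δ = 131.88°  ·
  (1,3): δ = 90.33°  ·
  (1,4): δ = 38.10°  ✓
  (1,5): δ = 73.89°  ✓
  (2,3): δ = 138.45°  ·
  (2,4): δ = 86.22°  ·
  (2,5): δ = 25.76°  ✓
  (3,4): δ = 127.77°  ·
  (3,5): δ = 15.79°  ✓
  (4,5): δ = 68.01°  ✓
antipodal pairs: 7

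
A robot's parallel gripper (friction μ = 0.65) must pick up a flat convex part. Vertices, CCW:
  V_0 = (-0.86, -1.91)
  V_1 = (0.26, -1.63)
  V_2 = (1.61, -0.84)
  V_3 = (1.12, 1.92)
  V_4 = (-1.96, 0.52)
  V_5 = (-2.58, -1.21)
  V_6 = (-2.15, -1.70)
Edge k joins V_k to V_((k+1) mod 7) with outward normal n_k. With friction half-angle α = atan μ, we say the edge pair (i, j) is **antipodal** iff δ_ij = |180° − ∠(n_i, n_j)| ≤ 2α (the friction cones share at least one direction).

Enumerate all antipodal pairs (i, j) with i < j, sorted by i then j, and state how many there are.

count = 7; pairs: (0,3), (0,4), (1,3), (1,4), (2,4), (2,5), (3,6)

α = atan 0.65 = 33.02°;  2α = 66.05°
n_0 = (+0.2425, -0.9701)
n_1 = (+0.5051, -0.8631)
n_2 = (+0.9846, +0.1748)
n_3 = (-0.4138, +0.9104)
n_4 = (-0.9414, +0.3374)
n_5 = (-0.7516, -0.6596)
n_6 = (-0.1607, -0.9870)
  (0,1): δ = 163.70°  ·
  (0,2): δ = 93.97°  ·
  (0,3): δ = 10.41°  ✓
  (0,4): δ = 56.25°  ✓
  (0,5): δ = 117.23°  ·
  (0,6): δ = 156.72°  ·
  (1,2): δ = 110.27°  ·
  (1,3): δ = 5.89°  ✓
  (1,4): δ = 39.95°  ✓
  (1,5): δ = 100.93°  ·
  (1,6): δ = 140.42°  ·
  (2,3): δ = 75.62°  ·
  (2,4): δ = 29.78°  ✓
  (2,5): δ = 31.20°  ✓
  (2,6): δ = 70.69°  ·
  (3,4): δ = 134.16°  ·
  (3,5): δ = 73.18°  ·
  (3,6): δ = 33.69°  ✓
  (4,5): δ = 119.01°  ·
  (4,6): δ = 79.53°  ·
  (5,6): δ = 140.51°  ·
antipodal pairs: 7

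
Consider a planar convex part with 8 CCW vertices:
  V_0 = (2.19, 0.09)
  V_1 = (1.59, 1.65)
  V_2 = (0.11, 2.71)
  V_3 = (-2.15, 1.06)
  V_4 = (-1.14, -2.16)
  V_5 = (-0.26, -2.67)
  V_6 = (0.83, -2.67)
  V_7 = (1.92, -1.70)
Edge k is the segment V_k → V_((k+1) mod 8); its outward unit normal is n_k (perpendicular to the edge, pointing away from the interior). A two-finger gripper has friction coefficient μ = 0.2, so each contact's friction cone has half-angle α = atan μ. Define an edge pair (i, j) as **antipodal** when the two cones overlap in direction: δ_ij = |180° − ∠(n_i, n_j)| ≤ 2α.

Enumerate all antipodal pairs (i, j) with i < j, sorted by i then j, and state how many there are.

count = 3; pairs: (0,3), (1,4), (2,6)

α = atan 0.2 = 11.31°;  2α = 22.62°
n_0 = (+0.9333, +0.3590)
n_1 = (+0.5823, +0.8130)
n_2 = (-0.5897, +0.8077)
n_3 = (-0.9542, -0.2993)
n_4 = (-0.5014, -0.8652)
n_5 = (+0.0000, -1.0000)
n_6 = (+0.6648, -0.7470)
n_7 = (+0.9888, -0.1492)
  (0,1): δ = 146.65°  ·
  (0,2): δ = 74.90°  ·
  (0,3): δ = 3.62°  ✓
  (0,4): δ = 38.87°  ·
  (0,5): δ = 68.96°  ·
  (0,6): δ = 110.63°  ·
  (0,7): δ = 150.38°  ·
  (1,2): δ = 108.26°  ·
  (1,3): δ = 36.97°  ·
  (1,4): δ = 5.52°  ✓
  (1,5): δ = 35.61°  ·
  (1,6): δ = 77.28°  ·
  (1,7): δ = 117.03°  ·
  (2,3): δ = 108.72°  ·
  (2,4): δ = 66.23°  ·
  (2,5): δ = 36.13°  ·
  (2,6): δ = 5.53°  ✓
  (2,7): δ = 45.29°  ·
  (3,4): δ = 137.51°  ·
  (3,5): δ = 107.41°  ·
  (3,6): δ = 65.75°  ·
  (3,7): δ = 25.99°  ·
  (4,5): δ = 149.91°  ·
  (4,6): δ = 108.24°  ·
  (4,7): δ = 68.48°  ·
  (5,6): δ = 138.33°  ·
  (5,7): δ = 98.58°  ·
  (6,7): δ = 140.24°  ·
antipodal pairs: 3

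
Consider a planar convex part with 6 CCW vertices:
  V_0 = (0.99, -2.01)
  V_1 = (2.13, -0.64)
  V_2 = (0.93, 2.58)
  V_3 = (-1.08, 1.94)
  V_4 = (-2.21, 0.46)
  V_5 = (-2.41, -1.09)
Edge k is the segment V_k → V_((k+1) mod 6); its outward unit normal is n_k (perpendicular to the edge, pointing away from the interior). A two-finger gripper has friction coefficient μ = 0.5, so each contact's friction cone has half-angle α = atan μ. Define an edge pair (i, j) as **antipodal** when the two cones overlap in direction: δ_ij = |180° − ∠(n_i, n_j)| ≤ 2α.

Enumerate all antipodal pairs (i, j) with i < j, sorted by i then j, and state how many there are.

α = atan 0.5 = 26.57°;  2α = 53.13°
n_0 = (+0.7687, -0.6396)
n_1 = (+0.9370, +0.3492)
n_2 = (-0.3034, +0.9529)
n_3 = (-0.7948, +0.6069)
n_4 = (-0.9918, +0.1280)
n_5 = (-0.2612, -0.9653)
  (0,1): δ = 119.80°  ·
  (0,2): δ = 32.57°  ✓
  (0,3): δ = 2.40°  ✓
  (0,4): δ = 32.41°  ✓
  (0,5): δ = 114.62°  ·
  (1,2): δ = 92.78°  ·
  (1,3): δ = 57.80°  ·
  (1,4): δ = 27.79°  ✓
  (1,5): δ = 54.42°  ·
  (2,3): δ = 145.02°  ·
  (2,4): δ = 115.01°  ·
  (2,5): δ = 32.80°  ✓
  (3,4): δ = 149.99°  ·
  (3,5): δ = 67.78°  ·
  (4,5): δ = 97.79°  ·
antipodal pairs: 5

count = 5; pairs: (0,2), (0,3), (0,4), (1,4), (2,5)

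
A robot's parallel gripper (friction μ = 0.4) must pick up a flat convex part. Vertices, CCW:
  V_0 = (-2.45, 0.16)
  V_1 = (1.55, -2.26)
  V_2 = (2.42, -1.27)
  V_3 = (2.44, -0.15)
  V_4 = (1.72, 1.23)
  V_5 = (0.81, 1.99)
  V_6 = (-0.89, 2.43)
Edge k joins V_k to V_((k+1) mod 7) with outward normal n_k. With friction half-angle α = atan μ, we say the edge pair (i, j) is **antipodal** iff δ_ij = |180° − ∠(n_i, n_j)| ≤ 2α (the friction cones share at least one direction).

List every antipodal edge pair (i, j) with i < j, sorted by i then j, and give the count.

count = 5; pairs: (0,3), (0,4), (0,5), (1,6), (2,6)

α = atan 0.4 = 21.80°;  2α = 43.60°
n_0 = (-0.5176, -0.8556)
n_1 = (+0.7512, -0.6601)
n_2 = (+0.9998, -0.0179)
n_3 = (+0.8866, +0.4626)
n_4 = (+0.6410, +0.7675)
n_5 = (+0.2506, +0.9681)
n_6 = (-0.8241, +0.5664)
  (0,1): δ = 100.13°  ·
  (0,2): δ = 59.85°  ·
  (0,3): δ = 31.27°  ✓
  (0,4): δ = 8.69°  ✓
  (0,5): δ = 16.66°  ✓
  (0,6): δ = 86.68°  ·
  (1,2): δ = 139.71°  ·
  (1,3): δ = 111.14°  ·
  (1,4): δ = 88.56°  ·
  (1,5): δ = 63.20°  ·
  (1,6): δ = 6.81°  ✓
  (2,3): δ = 151.42°  ·
  (2,4): δ = 128.84°  ·
  (2,5): δ = 103.49°  ·
  (2,6): δ = 33.47°  ✓
  (3,4): δ = 157.42°  ·
  (3,5): δ = 132.06°  ·
  (3,6): δ = 62.05°  ·
  (4,5): δ = 154.64°  ·
  (4,6): δ = 84.63°  ·
  (5,6): δ = 109.99°  ·
antipodal pairs: 5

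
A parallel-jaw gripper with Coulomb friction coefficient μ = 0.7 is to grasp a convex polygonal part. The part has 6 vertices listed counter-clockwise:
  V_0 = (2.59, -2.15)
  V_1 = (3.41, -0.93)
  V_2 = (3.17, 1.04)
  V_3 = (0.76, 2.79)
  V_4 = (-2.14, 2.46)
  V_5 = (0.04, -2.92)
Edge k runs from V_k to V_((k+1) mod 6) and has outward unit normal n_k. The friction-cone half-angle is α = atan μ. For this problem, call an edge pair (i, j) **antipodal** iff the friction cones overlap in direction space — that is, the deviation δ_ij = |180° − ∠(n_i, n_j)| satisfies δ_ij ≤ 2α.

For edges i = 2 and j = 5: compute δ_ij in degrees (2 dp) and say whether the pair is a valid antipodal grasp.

δ = 52.79°, valid

α = atan 0.7 = 34.99°;  2α = 69.98°
edge 2: e_2 = (-2.41, +1.75);  n_2 = (+0.5876, +0.8092)
edge 5: e_5 = (+2.55, +0.77);  n_5 = (+0.2891, -0.9573)
∠(n_2, n_5) = 127.21°
δ = |180° − 127.21°| = 52.79°
52.79° ≤ 2α = 69.98°  →  valid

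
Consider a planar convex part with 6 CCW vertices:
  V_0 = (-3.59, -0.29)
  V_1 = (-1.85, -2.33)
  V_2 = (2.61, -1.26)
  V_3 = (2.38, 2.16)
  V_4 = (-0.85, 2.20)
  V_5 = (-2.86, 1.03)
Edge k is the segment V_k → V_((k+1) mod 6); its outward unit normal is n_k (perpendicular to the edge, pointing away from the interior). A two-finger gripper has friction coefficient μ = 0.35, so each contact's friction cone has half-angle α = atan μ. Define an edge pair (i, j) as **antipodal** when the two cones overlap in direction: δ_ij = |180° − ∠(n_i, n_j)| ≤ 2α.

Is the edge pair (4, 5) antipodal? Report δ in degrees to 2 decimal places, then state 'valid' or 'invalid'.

δ = 149.15°, invalid

α = atan 0.35 = 19.29°;  2α = 38.58°
edge 4: e_4 = (-2.01, -1.17);  n_4 = (-0.5031, +0.8642)
edge 5: e_5 = (-0.73, -1.32);  n_5 = (-0.8751, +0.4840)
∠(n_4, n_5) = 30.85°
δ = |180° − 30.85°| = 149.15°
149.15° > 2α = 38.58°  →  invalid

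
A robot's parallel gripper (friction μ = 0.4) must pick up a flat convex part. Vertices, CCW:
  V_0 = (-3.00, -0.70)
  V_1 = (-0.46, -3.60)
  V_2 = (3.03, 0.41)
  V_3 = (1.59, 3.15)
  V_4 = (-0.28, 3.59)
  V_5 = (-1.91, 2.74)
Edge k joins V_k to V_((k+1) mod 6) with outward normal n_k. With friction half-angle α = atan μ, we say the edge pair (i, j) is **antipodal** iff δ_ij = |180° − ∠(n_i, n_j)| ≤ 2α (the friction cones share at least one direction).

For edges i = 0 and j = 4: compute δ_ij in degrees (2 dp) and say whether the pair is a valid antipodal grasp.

α = atan 0.4 = 21.80°;  2α = 43.60°
edge 0: e_0 = (+2.54, -2.90);  n_0 = (-0.7523, -0.6589)
edge 4: e_4 = (-1.63, -0.85);  n_4 = (-0.4624, +0.8867)
∠(n_0, n_4) = 103.67°
δ = |180° − 103.67°| = 76.33°
76.33° > 2α = 43.60°  →  invalid

δ = 76.33°, invalid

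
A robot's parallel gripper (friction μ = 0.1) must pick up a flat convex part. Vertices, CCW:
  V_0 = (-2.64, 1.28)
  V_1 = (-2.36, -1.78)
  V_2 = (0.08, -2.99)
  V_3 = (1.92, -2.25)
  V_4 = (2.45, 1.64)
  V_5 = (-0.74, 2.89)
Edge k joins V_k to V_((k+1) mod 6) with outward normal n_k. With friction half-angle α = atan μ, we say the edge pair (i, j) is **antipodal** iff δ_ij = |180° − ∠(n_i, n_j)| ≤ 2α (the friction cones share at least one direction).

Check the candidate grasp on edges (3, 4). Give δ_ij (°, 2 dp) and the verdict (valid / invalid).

δ = 103.64°, invalid

α = atan 0.1 = 5.71°;  2α = 11.42°
edge 3: e_3 = (+0.53, +3.89);  n_3 = (+0.9908, -0.1350)
edge 4: e_4 = (-3.19, +1.25);  n_4 = (+0.3648, +0.9311)
∠(n_3, n_4) = 76.36°
δ = |180° − 76.36°| = 103.64°
103.64° > 2α = 11.42°  →  invalid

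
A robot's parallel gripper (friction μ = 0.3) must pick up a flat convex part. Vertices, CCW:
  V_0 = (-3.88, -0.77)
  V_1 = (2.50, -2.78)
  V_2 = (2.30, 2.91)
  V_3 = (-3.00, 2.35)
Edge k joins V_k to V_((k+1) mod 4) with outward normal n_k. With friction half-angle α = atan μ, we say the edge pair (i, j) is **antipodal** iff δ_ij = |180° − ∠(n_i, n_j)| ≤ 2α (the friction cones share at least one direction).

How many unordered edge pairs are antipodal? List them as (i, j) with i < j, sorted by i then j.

count = 2; pairs: (0,2), (1,3)

α = atan 0.3 = 16.70°;  2α = 33.40°
n_0 = (-0.3005, -0.9538)
n_1 = (+0.9994, +0.0351)
n_2 = (-0.1051, +0.9945)
n_3 = (-0.9624, +0.2715)
  (0,1): δ = 70.50°  ·
  (0,2): δ = 23.52°  ✓
  (0,3): δ = 91.74°  ·
  (1,2): δ = 85.98°  ·
  (1,3): δ = 17.76°  ✓
  (2,3): δ = 111.78°  ·
antipodal pairs: 2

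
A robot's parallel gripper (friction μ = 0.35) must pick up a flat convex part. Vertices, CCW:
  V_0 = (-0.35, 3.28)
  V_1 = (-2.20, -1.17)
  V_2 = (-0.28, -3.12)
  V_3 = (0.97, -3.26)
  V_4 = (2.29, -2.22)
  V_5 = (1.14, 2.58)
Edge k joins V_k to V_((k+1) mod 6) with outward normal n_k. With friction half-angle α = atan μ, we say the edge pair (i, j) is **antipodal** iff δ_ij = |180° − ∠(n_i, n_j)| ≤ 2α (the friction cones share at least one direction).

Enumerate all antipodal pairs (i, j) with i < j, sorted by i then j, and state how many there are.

α = atan 0.35 = 19.29°;  2α = 38.58°
n_0 = (-0.9234, +0.3839)
n_1 = (-0.7126, -0.7016)
n_2 = (-0.1113, -0.9938)
n_3 = (+0.6189, -0.7855)
n_4 = (+0.9725, +0.2330)
n_5 = (+0.4252, +0.9051)
  (0,1): δ = 112.87°  ·
  (0,2): δ = 73.82°  ·
  (0,3): δ = 29.19°  ✓
  (0,4): δ = 36.05°  ✓
  (0,5): δ = 87.41°  ·
  (1,2): δ = 140.95°  ·
  (1,3): δ = 96.32°  ·
  (1,4): δ = 31.08°  ✓
  (1,5): δ = 20.28°  ✓
  (2,3): δ = 135.38°  ·
  (2,4): δ = 70.14°  ·
  (2,5): δ = 18.77°  ✓
  (3,4): δ = 114.76°  ·
  (3,5): δ = 63.40°  ·
  (4,5): δ = 128.64°  ·
antipodal pairs: 5

count = 5; pairs: (0,3), (0,4), (1,4), (1,5), (2,5)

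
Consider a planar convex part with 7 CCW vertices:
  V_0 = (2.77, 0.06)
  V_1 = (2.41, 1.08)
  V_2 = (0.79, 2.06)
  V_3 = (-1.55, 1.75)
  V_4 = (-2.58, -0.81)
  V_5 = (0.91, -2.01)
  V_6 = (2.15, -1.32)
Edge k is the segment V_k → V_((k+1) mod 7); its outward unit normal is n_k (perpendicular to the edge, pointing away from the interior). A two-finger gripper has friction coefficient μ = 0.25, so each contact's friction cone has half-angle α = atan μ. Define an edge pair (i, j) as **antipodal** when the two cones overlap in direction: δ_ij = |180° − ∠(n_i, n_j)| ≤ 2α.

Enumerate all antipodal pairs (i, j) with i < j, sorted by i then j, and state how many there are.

count = 4; pairs: (1,4), (2,4), (2,5), (3,6)

α = atan 0.25 = 14.04°;  2α = 28.07°
n_0 = (+0.9430, +0.3328)
n_1 = (+0.5176, +0.8556)
n_2 = (-0.1313, +0.9913)
n_3 = (-0.9277, +0.3733)
n_4 = (-0.3252, -0.9457)
n_5 = (+0.4862, -0.8738)
n_6 = (+0.9122, -0.4098)
  (0,1): δ = 140.61°  ·
  (0,2): δ = 101.89°  ·
  (0,3): δ = 41.36°  ·
  (0,4): δ = 51.58°  ·
  (0,5): δ = 99.65°  ·
  (0,6): δ = 136.37°  ·
  (1,2): δ = 141.28°  ·
  (1,3): δ = 80.75°  ·
  (1,4): δ = 12.20°  ✓
  (1,5): δ = 60.27°  ·
  (1,6): δ = 96.98°  ·
  (2,3): δ = 119.46°  ·
  (2,4): δ = 26.52°  ✓
  (2,5): δ = 21.55°  ✓
  (2,6): δ = 58.26°  ·
  (3,4): δ = 87.06°  ·
  (3,5): δ = 38.99°  ·
  (3,6): δ = 2.28°  ✓
  (4,5): δ = 131.93°  ·
  (4,6): δ = 95.22°  ·
  (5,6): δ = 143.29°  ·
antipodal pairs: 4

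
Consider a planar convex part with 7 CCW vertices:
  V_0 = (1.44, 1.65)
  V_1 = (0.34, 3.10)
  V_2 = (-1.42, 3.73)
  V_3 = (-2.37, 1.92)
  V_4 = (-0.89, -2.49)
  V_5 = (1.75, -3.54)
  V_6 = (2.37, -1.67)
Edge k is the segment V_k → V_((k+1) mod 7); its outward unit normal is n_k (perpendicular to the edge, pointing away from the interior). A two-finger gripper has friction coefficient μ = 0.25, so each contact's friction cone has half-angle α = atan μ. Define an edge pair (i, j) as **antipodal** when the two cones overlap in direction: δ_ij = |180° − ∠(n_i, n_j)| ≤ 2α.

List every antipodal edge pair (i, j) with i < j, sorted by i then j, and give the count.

α = atan 0.25 = 14.04°;  2α = 28.07°
n_0 = (+0.7967, +0.6044)
n_1 = (+0.3370, +0.9415)
n_2 = (-0.8854, +0.4647)
n_3 = (-0.9480, -0.3182)
n_4 = (-0.3696, -0.9292)
n_5 = (+0.9492, -0.3147)
n_6 = (+0.9629, +0.2697)
  (0,1): δ = 146.88°  ·
  (0,2): δ = 64.88°  ·
  (0,3): δ = 18.63°  ✓
  (0,4): δ = 31.13°  ·
  (0,5): δ = 124.47°  ·
  (0,6): δ = 158.46°  ·
  (1,2): δ = 98.00°  ·
  (1,3): δ = 51.75°  ·
  (1,4): δ = 1.99°  ✓
  (1,5): δ = 91.35°  ·
  (1,6): δ = 125.34°  ·
  (2,3): δ = 133.75°  ·
  (2,4): δ = 84.00°  ·
  (2,5): δ = 9.35°  ✓
  (2,6): δ = 43.34°  ·
  (3,4): δ = 130.24°  ·
  (3,5): δ = 36.89°  ·
  (3,6): δ = 2.90°  ✓
  (4,5): δ = 86.65°  ·
  (4,6): δ = 52.66°  ·
  (5,6): δ = 146.01°  ·
antipodal pairs: 4

count = 4; pairs: (0,3), (1,4), (2,5), (3,6)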